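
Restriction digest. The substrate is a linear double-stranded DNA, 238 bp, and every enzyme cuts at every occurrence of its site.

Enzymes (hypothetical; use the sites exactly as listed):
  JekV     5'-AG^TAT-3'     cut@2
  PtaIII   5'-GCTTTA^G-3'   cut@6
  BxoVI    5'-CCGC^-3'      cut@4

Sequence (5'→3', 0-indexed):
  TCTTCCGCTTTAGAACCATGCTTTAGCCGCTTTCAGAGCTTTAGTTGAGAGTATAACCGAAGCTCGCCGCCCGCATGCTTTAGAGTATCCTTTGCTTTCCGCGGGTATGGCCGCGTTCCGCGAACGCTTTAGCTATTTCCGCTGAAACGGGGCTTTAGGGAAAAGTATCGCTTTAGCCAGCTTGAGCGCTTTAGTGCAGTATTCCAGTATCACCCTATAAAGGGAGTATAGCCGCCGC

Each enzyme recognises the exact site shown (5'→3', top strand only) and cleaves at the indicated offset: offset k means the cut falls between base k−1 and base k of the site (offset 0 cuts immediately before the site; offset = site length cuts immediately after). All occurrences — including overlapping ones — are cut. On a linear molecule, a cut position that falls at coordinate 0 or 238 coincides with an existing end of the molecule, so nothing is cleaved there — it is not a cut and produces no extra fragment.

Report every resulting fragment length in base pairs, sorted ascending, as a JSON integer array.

[3,3,4,4,5,6,7,8,8,8,8,8,9,10,10,11,12,13,13,15,17,18,19,19]

Per-enzyme occurrences:
  JekV AGTAT/2: at [49, 83, 163, 197, 205, 224] ⇒ [51, 85, 165, 199, 207, 226]
  PtaIII GCTTTAG/6: at [6, 19, 37, 76, 125, 151, 169, 187] ⇒ [12, 25, 43, 82, 131, 157, 175, 193]
  BxoVI CCGC/4: at [4, 26, 66, 70, 98, 110, 117, 138, 231, 234] ⇒ [8, 30, 70, 74, 102, 114, 121, 142, 235] (position 238 is a terminus of the linear molecule — no cut)

All cut coordinates (distinct, sorted): [8, 12, 25, 30, 43, 51, 70, 74, 82, 85, 102, 114, 121, 131, 142, 157, 165, 175, 193, 199, 207, 226, 235]

Fragment lengths:
  [0,8): 8 bp
  [8,12): 4 bp
  [12,25): 13 bp
  [25,30): 5 bp
  [30,43): 13 bp
  [43,51): 8 bp
  [51,70): 19 bp
  [70,74): 4 bp
  [74,82): 8 bp
  [82,85): 3 bp
  [85,102): 17 bp
  [102,114): 12 bp
  [114,121): 7 bp
  [121,131): 10 bp
  [131,142): 11 bp
  [142,157): 15 bp
  [157,165): 8 bp
  [165,175): 10 bp
  [175,193): 18 bp
  [193,199): 6 bp
  [199,207): 8 bp
  [207,226): 19 bp
  [226,235): 9 bp
  [235,238): 3 bp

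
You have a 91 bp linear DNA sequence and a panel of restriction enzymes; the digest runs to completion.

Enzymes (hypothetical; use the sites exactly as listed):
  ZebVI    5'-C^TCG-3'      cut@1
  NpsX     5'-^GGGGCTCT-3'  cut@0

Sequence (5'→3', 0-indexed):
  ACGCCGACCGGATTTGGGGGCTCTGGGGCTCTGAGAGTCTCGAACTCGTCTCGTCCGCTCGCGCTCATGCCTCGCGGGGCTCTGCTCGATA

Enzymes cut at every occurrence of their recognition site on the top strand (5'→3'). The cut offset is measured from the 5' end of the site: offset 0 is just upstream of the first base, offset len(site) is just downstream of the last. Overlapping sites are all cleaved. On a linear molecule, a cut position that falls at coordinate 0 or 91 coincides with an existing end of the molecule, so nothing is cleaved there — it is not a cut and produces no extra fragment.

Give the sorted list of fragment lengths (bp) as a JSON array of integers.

Scan for sites:
  ZebVI CTCG/1: at [38, 44, 49, 57, 70, 84] ⇒ [39, 45, 50, 58, 71, 85]
  NpsX GGGGCTCT/0: at [16, 24, 75] ⇒ [16, 24, 75]

All cut coordinates (distinct, sorted): [16, 24, 39, 45, 50, 58, 71, 75, 85]

Fragment lengths:
  [0,16): 16 bp
  [16,24): 8 bp
  [24,39): 15 bp
  [39,45): 6 bp
  [45,50): 5 bp
  [50,58): 8 bp
  [58,71): 13 bp
  [71,75): 4 bp
  [75,85): 10 bp
  [85,91): 6 bp

[4,5,6,6,8,8,10,13,15,16]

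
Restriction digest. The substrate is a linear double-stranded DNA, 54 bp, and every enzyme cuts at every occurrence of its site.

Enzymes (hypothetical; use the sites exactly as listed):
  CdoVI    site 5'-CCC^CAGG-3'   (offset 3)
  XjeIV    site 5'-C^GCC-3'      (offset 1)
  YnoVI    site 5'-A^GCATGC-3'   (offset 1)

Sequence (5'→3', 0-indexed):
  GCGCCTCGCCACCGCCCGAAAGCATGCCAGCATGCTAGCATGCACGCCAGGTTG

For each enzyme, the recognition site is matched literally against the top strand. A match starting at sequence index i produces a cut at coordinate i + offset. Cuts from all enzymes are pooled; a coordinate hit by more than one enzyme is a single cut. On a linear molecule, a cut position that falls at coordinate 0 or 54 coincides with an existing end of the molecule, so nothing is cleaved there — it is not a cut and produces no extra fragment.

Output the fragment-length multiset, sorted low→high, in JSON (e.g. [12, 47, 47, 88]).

[2,5,6,8,8,8,8,9]

Site scan:
  CdoVI (CCCCAGG, off=3): no sites
  XjeIV CGCC/1: at [1, 6, 12, 44] ⇒ [2, 7, 13, 45]
  YnoVI AGCATGC/1: at [20, 28, 36] ⇒ [21, 29, 37]

All cut coordinates (distinct, sorted): [2, 7, 13, 21, 29, 37, 45]

Fragment lengths:
  [0,2): 2 bp
  [2,7): 5 bp
  [7,13): 6 bp
  [13,21): 8 bp
  [21,29): 8 bp
  [29,37): 8 bp
  [37,45): 8 bp
  [45,54): 9 bp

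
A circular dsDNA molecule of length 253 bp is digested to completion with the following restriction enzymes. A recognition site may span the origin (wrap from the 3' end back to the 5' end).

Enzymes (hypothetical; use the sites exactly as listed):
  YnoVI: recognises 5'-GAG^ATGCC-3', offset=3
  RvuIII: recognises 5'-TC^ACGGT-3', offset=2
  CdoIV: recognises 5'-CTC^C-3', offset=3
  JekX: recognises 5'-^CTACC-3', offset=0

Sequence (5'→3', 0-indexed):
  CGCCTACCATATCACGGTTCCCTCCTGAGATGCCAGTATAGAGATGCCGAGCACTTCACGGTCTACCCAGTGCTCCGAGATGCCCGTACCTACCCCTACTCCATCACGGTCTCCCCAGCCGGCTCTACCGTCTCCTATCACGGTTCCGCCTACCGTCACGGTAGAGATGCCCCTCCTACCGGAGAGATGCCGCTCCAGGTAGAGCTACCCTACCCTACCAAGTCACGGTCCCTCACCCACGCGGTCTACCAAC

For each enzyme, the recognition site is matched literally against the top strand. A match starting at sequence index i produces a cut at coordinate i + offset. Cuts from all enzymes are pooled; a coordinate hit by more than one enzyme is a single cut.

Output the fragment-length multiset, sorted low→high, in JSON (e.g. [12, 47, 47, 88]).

[4,4,5,5,5,5,5,8,8,9,9,9,9,10,10,10,10,10,11,11,11,11,12,13,14,14,21]

Per-enzyme occurrences:
  YnoVI (GAGATGCC, off=3): starts [26, 40, 76, 163, 183] → cuts [29, 43, 79, 166, 186]
  RvuIII (TCACGGT, off=2): starts [11, 55, 103, 137, 155, 222] → cuts [13, 57, 105, 139, 157, 224]
  CdoIV (CTCC, off=3): starts [21, 72, 98, 110, 131, 172, 192] → cuts [24, 75, 101, 113, 134, 175, 195]
  JekX (CTACC, off=0): starts [3, 62, 89, 124, 149, 175, 204, 209, 214, 245] → cuts [3, 62, 89, 124, 149, 175, 204, 209, 214, 245]

All cut coordinates (distinct, sorted): [3, 13, 24, 29, 43, 57, 62, 75, 79, 89, 101, 105, 113, 124, 134, 139, 149, 157, 166, 175, 186, 195, 204, 209, 214, 224, 245]

Fragment lengths:
  3→13: 10 bp
  13→24: 11 bp
  24→29: 5 bp
  29→43: 14 bp
  43→57: 14 bp
  57→62: 5 bp
  62→75: 13 bp
  75→79: 4 bp
  79→89: 10 bp
  89→101: 12 bp
  101→105: 4 bp
  105→113: 8 bp
  113→124: 11 bp
  124→134: 10 bp
  134→139: 5 bp
  139→149: 10 bp
  149→157: 8 bp
  157→166: 9 bp
  166→175: 9 bp
  175→186: 11 bp
  186→195: 9 bp
  195→204: 9 bp
  204→209: 5 bp
  209→214: 5 bp
  214→224: 10 bp
  224→245: 21 bp
  245→3 (wrap): 253-245+3 = 11 bp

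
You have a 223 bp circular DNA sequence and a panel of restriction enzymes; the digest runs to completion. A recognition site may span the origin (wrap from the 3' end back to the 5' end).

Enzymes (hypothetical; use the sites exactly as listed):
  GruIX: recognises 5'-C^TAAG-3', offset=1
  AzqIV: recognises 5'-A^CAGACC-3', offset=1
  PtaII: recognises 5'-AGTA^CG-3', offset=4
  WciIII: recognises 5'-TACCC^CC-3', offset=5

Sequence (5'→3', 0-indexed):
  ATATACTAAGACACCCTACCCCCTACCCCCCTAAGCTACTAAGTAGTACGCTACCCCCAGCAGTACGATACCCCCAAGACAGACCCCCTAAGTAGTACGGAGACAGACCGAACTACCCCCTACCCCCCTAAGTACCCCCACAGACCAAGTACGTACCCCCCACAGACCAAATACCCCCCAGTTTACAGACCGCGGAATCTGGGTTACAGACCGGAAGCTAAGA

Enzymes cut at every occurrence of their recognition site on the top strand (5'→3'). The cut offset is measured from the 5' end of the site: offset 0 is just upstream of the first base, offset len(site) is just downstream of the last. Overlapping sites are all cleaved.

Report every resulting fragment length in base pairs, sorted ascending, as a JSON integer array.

[3,3,3,4,6,6,7,7,7,8,8,8,9,9,9,9,9,9,11,11,12,14,15,15,21]

Scan for sites:
  GruIX CTAAG/1: at [5, 30, 38, 87, 127, 217] ⇒ [6, 31, 39, 88, 128, 218]
  AzqIV ACAGACC/1: at [78, 102, 139, 161, 184, 205] ⇒ [79, 103, 140, 162, 185, 206]
  PtaII AGTACG/4: at [44, 61, 93, 147] ⇒ [48, 65, 97, 151]
  WciIII TACCCCC/5: at [16, 23, 51, 68, 113, 120, 132, 153, 171] ⇒ [21, 28, 56, 73, 118, 125, 137, 158, 176]

Pooled cuts: [6, 21, 28, 31, 39, 48, 56, 65, 73, 79, 88, 97, 103, 118, 125, 128, 137, 140, 151, 158, 162, 176, 185, 206, 218]

Fragments:
  6→21: 15 bp
  21→28: 7 bp
  28→31: 3 bp
  31→39: 8 bp
  39→48: 9 bp
  48→56: 8 bp
  56→65: 9 bp
  65→73: 8 bp
  73→79: 6 bp
  79→88: 9 bp
  88→97: 9 bp
  97→103: 6 bp
  103→118: 15 bp
  118→125: 7 bp
  125→128: 3 bp
  128→137: 9 bp
  137→140: 3 bp
  140→151: 11 bp
  151→158: 7 bp
  158→162: 4 bp
  162→176: 14 bp
  176→185: 9 bp
  185→206: 21 bp
  206→218: 12 bp
  218→6 (wrap): 223-218+6 = 11 bp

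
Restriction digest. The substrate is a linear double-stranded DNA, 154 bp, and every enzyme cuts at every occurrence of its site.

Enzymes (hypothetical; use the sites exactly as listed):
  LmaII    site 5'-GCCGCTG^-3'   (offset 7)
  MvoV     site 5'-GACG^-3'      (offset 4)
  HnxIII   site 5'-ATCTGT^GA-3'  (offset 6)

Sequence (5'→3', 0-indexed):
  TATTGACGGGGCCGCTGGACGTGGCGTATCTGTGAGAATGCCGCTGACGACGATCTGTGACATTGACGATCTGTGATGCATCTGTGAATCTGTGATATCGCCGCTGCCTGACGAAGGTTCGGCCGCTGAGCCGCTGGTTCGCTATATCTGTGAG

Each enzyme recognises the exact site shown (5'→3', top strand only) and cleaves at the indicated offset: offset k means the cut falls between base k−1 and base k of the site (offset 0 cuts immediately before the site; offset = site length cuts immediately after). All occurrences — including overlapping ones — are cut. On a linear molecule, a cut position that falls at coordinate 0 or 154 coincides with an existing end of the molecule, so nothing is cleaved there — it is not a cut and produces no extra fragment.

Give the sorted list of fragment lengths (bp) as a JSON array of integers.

[3,3,3,4,6,6,7,8,8,8,9,10,11,12,13,13,15,15]

Scan for sites:
  LmaII GCCGCTG/7: at [10, 39, 99, 121, 129] ⇒ [17, 46, 106, 128, 136]
  MvoV GACG/4: at [4, 17, 45, 48, 64, 109] ⇒ [8, 21, 49, 52, 68, 113]
  HnxIII ATCTGTGA/6: at [27, 52, 68, 79, 87, 145] ⇒ [33, 58, 74, 85, 93, 151]

Pooled cuts: [8, 17, 21, 33, 46, 49, 52, 58, 68, 74, 85, 93, 106, 113, 128, 136, 151]

Fragment lengths:
  [0,8): 8 bp
  [8,17): 9 bp
  [17,21): 4 bp
  [21,33): 12 bp
  [33,46): 13 bp
  [46,49): 3 bp
  [49,52): 3 bp
  [52,58): 6 bp
  [58,68): 10 bp
  [68,74): 6 bp
  [74,85): 11 bp
  [85,93): 8 bp
  [93,106): 13 bp
  [106,113): 7 bp
  [113,128): 15 bp
  [128,136): 8 bp
  [136,151): 15 bp
  [151,154): 3 bp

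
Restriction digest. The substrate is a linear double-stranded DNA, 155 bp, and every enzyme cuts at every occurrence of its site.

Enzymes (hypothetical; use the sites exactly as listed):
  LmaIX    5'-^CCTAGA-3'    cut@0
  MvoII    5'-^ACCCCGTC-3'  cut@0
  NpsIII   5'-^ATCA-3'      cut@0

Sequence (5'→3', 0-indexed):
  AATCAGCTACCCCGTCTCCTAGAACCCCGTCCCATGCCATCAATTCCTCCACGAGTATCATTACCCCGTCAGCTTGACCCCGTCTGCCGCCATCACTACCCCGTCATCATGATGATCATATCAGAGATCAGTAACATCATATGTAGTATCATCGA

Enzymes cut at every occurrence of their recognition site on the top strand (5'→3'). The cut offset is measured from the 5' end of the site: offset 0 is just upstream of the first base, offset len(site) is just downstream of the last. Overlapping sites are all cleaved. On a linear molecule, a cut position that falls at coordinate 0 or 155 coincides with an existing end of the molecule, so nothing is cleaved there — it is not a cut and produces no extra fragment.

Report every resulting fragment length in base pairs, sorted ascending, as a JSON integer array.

[1,5,6,6,6,7,7,8,8,9,9,9,12,14,15,15,18]

Scan for sites:
  LmaIX CCTAGA/0: at [17] ⇒ [17]
  MvoII ACCCCGTC/0: at [8, 23, 62, 76, 97] ⇒ [8, 23, 62, 76, 97]
  NpsIII ATCA/0: at [1, 38, 56, 91, 105, 114, 119, 126, 135, 147] ⇒ [1, 38, 56, 91, 105, 114, 119, 126, 135, 147]

All cut coordinates (distinct, sorted): [1, 8, 17, 23, 38, 56, 62, 76, 91, 97, 105, 114, 119, 126, 135, 147]

Fragment lengths:
  [0,1): 1 bp
  [1,8): 7 bp
  [8,17): 9 bp
  [17,23): 6 bp
  [23,38): 15 bp
  [38,56): 18 bp
  [56,62): 6 bp
  [62,76): 14 bp
  [76,91): 15 bp
  [91,97): 6 bp
  [97,105): 8 bp
  [105,114): 9 bp
  [114,119): 5 bp
  [119,126): 7 bp
  [126,135): 9 bp
  [135,147): 12 bp
  [147,155): 8 bp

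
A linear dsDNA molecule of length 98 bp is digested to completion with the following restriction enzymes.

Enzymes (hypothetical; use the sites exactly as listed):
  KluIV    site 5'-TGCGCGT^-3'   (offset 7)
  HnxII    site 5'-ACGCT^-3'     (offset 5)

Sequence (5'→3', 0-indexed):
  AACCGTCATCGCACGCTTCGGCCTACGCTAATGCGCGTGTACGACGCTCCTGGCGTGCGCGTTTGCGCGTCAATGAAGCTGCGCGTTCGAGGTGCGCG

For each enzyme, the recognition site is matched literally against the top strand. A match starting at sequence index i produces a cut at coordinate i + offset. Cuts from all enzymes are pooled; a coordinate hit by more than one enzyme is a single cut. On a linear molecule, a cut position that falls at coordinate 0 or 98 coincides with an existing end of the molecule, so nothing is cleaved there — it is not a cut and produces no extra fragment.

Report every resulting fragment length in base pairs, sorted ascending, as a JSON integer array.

[8,9,10,12,12,14,16,17]

Scan for sites:
  KluIV (TGCGCGT, off=7): starts [31, 55, 63, 79] → cuts [38, 62, 70, 86]
  HnxII (ACGCT, off=5): starts [12, 24, 43] → cuts [17, 29, 48]

All cut coordinates (distinct, sorted): [17, 29, 38, 48, 62, 70, 86]

Fragments:
  [0,17): 17 bp
  [17,29): 12 bp
  [29,38): 9 bp
  [38,48): 10 bp
  [48,62): 14 bp
  [62,70): 8 bp
  [70,86): 16 bp
  [86,98): 12 bp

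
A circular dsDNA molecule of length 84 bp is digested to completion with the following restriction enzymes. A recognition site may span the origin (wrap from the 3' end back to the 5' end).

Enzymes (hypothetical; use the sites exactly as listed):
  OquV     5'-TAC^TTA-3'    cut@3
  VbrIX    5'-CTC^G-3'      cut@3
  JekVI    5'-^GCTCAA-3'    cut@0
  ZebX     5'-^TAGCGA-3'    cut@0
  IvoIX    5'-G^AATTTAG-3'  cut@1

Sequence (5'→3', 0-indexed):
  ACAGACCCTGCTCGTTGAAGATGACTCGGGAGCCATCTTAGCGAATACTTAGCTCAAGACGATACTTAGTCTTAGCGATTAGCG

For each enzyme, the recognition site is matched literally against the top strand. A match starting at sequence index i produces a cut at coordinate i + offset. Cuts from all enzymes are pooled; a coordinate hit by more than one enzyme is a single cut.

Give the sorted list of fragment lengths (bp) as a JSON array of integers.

Per-enzyme occurrences:
  OquV (TACTTA, off=3): starts [45, 62] → cuts [48, 65]
  VbrIX (CTCG, off=3): starts [10, 24] → cuts [13, 27]
  JekVI (GCTCAA, off=0): starts [51] → cuts [51]
  ZebX (TAGCGA, off=0): starts [38, 72, 79] → cuts [38, 72, 79]
  IvoIX (GAATTTAG, off=1): no sites

Pooled cuts: [13, 27, 38, 48, 51, 65, 72, 79]

Fragments:
  13→27: 14 bp
  27→38: 11 bp
  38→48: 10 bp
  48→51: 3 bp
  51→65: 14 bp
  65→72: 7 bp
  72→79: 7 bp
  79→13 (wrap): 84-79+13 = 18 bp

[3,7,7,10,11,14,14,18]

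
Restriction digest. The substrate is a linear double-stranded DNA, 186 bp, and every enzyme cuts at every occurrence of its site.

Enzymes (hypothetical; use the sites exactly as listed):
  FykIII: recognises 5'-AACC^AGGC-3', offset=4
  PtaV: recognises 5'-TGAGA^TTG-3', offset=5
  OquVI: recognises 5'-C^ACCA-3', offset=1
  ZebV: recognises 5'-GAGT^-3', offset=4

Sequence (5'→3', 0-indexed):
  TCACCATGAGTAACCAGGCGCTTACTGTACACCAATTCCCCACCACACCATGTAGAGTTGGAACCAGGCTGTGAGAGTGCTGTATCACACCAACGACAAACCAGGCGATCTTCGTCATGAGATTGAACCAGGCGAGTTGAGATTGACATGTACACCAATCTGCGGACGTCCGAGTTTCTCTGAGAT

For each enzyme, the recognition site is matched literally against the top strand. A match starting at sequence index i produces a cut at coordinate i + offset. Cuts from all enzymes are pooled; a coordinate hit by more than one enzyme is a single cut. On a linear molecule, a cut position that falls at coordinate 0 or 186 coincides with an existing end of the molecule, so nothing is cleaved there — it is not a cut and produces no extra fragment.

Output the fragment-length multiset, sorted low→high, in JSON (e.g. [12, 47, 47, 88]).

Per-enzyme occurrences:
  FykIII AACCAGGC/4: at [11, 61, 98, 125] ⇒ [15, 65, 102, 129]
  PtaV TGAGATTG/5: at [117, 137] ⇒ [122, 142]
  OquVI CACCA/1: at [1, 29, 40, 45, 87, 152] ⇒ [2, 30, 41, 46, 88, 153]
  ZebV GAGT/4: at [7, 54, 74, 133, 171] ⇒ [11, 58, 78, 137, 175]

Pooled cuts: [2, 11, 15, 30, 41, 46, 58, 65, 78, 88, 102, 122, 129, 137, 142, 153, 175]

Fragments:
  [0,2): 2 bp
  [2,11): 9 bp
  [11,15): 4 bp
  [15,30): 15 bp
  [30,41): 11 bp
  [41,46): 5 bp
  [46,58): 12 bp
  [58,65): 7 bp
  [65,78): 13 bp
  [78,88): 10 bp
  [88,102): 14 bp
  [102,122): 20 bp
  [122,129): 7 bp
  [129,137): 8 bp
  [137,142): 5 bp
  [142,153): 11 bp
  [153,175): 22 bp
  [175,186): 11 bp

[2,4,5,5,7,7,8,9,10,11,11,11,12,13,14,15,20,22]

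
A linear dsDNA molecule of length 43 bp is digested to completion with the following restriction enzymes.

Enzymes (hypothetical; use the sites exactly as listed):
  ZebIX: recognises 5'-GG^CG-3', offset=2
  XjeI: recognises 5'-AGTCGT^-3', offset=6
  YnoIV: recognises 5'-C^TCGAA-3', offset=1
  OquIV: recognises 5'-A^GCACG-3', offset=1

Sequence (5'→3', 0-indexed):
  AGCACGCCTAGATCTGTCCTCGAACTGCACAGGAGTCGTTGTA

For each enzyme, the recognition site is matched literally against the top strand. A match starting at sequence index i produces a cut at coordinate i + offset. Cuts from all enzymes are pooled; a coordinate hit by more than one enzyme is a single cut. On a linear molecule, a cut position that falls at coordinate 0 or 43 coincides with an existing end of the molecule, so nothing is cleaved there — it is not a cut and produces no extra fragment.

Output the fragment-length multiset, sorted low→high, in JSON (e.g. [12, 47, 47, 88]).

Per-enzyme occurrences:
  ZebIX (GGCG, off=2): no sites
  XjeI (AGTCGT, off=6): starts [33] → cuts [39]
  YnoIV (CTCGAA, off=1): starts [18] → cuts [19]
  OquIV (AGCACG, off=1): starts [0] → cuts [1]

All cut coordinates (distinct, sorted): [1, 19, 39]

Fragment lengths:
  [0,1): 1 bp
  [1,19): 18 bp
  [19,39): 20 bp
  [39,43): 4 bp

[1,4,18,20]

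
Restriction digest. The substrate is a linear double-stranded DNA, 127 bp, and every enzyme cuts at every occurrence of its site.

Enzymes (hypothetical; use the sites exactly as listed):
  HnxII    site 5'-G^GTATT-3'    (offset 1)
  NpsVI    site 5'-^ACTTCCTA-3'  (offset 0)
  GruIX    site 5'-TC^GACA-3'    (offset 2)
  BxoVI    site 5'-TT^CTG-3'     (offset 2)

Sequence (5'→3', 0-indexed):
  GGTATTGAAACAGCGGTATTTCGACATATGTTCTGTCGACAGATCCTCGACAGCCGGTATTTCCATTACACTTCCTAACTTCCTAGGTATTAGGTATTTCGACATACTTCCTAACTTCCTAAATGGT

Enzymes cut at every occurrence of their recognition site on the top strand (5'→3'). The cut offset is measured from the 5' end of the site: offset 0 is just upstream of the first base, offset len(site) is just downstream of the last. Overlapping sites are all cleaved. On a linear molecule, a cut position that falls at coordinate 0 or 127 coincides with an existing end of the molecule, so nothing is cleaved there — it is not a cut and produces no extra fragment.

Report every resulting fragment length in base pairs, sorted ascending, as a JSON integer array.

[1,5,5,7,7,7,8,8,8,9,10,11,13,14,14]

Site scan:
  HnxII GGTATT/1: at [0, 14, 55, 85, 92] ⇒ [1, 15, 56, 86, 93]
  NpsVI ACTTCCTA/0: at [69, 77, 105, 113] ⇒ [69, 77, 105, 113]
  GruIX TCGACA/2: at [20, 35, 46, 98] ⇒ [22, 37, 48, 100]
  BxoVI TTCTG/2: at [30] ⇒ [32]

All cut coordinates (distinct, sorted): [1, 15, 22, 32, 37, 48, 56, 69, 77, 86, 93, 100, 105, 113]

Fragments:
  [0,1): 1 bp
  [1,15): 14 bp
  [15,22): 7 bp
  [22,32): 10 bp
  [32,37): 5 bp
  [37,48): 11 bp
  [48,56): 8 bp
  [56,69): 13 bp
  [69,77): 8 bp
  [77,86): 9 bp
  [86,93): 7 bp
  [93,100): 7 bp
  [100,105): 5 bp
  [105,113): 8 bp
  [113,127): 14 bp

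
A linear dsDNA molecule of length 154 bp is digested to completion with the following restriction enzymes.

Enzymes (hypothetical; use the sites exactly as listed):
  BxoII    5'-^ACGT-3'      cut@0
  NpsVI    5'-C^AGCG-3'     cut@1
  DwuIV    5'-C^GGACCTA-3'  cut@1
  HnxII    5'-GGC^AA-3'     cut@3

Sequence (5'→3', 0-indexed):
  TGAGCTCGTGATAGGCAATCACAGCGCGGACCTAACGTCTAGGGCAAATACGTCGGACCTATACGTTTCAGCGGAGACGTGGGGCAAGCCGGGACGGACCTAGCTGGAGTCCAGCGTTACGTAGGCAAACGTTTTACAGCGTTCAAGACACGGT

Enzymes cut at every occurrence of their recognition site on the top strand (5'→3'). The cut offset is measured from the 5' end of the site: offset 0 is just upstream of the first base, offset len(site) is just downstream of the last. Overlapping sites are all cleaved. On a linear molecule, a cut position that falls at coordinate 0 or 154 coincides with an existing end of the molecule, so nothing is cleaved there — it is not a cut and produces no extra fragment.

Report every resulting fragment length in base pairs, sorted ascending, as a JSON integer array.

Site scan:
  BxoII (ACGT, off=0): starts [34, 49, 62, 76, 118, 128] → cuts [34, 49, 62, 76, 118, 128]
  NpsVI (CAGCG, off=1): starts [21, 68, 111, 136] → cuts [22, 69, 112, 137]
  DwuIV (CGGACCTA, off=1): starts [26, 53, 94] → cuts [27, 54, 95]
  HnxII (GGCAA, off=3): starts [13, 42, 82, 123] → cuts [16, 45, 85, 126]

Pooled cuts: [16, 22, 27, 34, 45, 49, 54, 62, 69, 76, 85, 95, 112, 118, 126, 128, 137]

Fragment lengths:
  [0,16): 16 bp
  [16,22): 6 bp
  [22,27): 5 bp
  [27,34): 7 bp
  [34,45): 11 bp
  [45,49): 4 bp
  [49,54): 5 bp
  [54,62): 8 bp
  [62,69): 7 bp
  [69,76): 7 bp
  [76,85): 9 bp
  [85,95): 10 bp
  [95,112): 17 bp
  [112,118): 6 bp
  [118,126): 8 bp
  [126,128): 2 bp
  [128,137): 9 bp
  [137,154): 17 bp

[2,4,5,5,6,6,7,7,7,8,8,9,9,10,11,16,17,17]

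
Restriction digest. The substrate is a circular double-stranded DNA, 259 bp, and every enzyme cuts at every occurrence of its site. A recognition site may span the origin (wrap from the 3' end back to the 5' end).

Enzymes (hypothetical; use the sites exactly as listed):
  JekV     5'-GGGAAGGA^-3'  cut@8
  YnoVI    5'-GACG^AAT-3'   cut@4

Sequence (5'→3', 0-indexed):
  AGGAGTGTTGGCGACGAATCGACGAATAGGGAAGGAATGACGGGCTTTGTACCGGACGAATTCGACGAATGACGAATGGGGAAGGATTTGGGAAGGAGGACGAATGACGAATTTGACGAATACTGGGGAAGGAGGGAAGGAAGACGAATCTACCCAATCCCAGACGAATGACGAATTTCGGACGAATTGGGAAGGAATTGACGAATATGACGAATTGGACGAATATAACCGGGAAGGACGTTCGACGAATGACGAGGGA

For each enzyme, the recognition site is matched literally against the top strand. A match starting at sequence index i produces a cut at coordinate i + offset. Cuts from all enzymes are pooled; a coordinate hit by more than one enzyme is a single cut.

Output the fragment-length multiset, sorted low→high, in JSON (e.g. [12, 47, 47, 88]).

Per-enzyme occurrences:
  JekV GGGAAGGA/8: at [28, 78, 89, 125, 133, 188, 230, 255] ⇒ [4, 36, 86, 97, 133, 141, 196, 238]
  YnoVI GACGAAT/4: at [12, 20, 54, 63, 70, 98, 105, 114, 142, 162, 169, 180, 199, 208, 217, 243] ⇒ [16, 24, 58, 67, 74, 102, 109, 118, 146, 166, 173, 184, 203, 212, 221, 247]

Pooled cuts: [4, 16, 24, 36, 58, 67, 74, 86, 97, 102, 109, 118, 133, 141, 146, 166, 173, 184, 196, 203, 212, 221, 238, 247]

Fragments:
  4→16: 12 bp
  16→24: 8 bp
  24→36: 12 bp
  36→58: 22 bp
  58→67: 9 bp
  67→74: 7 bp
  74→86: 12 bp
  86→97: 11 bp
  97→102: 5 bp
  102→109: 7 bp
  109→118: 9 bp
  118→133: 15 bp
  133→141: 8 bp
  141→146: 5 bp
  146→166: 20 bp
  166→173: 7 bp
  173→184: 11 bp
  184→196: 12 bp
  196→203: 7 bp
  203→212: 9 bp
  212→221: 9 bp
  221→238: 17 bp
  238→247: 9 bp
  247→4 (wrap): 259-247+4 = 16 bp

[5,5,7,7,7,7,8,8,9,9,9,9,9,11,11,12,12,12,12,15,16,17,20,22]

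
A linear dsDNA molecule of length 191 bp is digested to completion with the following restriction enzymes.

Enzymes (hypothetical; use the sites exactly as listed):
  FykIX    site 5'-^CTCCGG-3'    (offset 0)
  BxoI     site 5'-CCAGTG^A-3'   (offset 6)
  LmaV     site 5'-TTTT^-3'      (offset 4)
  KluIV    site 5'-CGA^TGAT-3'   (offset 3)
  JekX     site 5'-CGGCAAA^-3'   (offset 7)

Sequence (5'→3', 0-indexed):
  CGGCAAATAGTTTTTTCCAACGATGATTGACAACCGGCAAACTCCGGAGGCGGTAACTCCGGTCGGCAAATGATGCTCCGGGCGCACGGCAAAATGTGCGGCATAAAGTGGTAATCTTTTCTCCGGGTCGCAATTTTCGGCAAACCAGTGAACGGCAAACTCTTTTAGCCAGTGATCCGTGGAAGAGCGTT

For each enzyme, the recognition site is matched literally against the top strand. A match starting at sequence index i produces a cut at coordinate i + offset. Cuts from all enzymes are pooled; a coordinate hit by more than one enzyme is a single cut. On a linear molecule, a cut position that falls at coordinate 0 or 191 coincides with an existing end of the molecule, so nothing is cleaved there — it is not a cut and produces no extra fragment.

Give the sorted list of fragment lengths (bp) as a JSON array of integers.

[1,1,5,6,7,7,7,7,7,8,9,14,15,17,17,18,18,27]

Per-enzyme occurrences:
  FykIX (CTCCGG, off=0): starts [41, 56, 75, 120] → cuts [41, 56, 75, 120]
  BxoI (CCAGTGA, off=6): starts [144, 168] → cuts [150, 174]
  LmaV (TTTT, off=4): starts [10, 11, 12, 116, 133, 162] → cuts [14, 15, 16, 120, 137, 166]
  KluIV (CGATGAT, off=3): starts [20] → cuts [23]
  JekX (CGGCAAA, off=7): starts [0, 34, 63, 86, 137, 152] → cuts [7, 41, 70, 93, 144, 159]

All cut coordinates (distinct, sorted): [7, 14, 15, 16, 23, 41, 56, 70, 75, 93, 120, 137, 144, 150, 159, 166, 174]

Fragment lengths:
  [0,7): 7 bp
  [7,14): 7 bp
  [14,15): 1 bp
  [15,16): 1 bp
  [16,23): 7 bp
  [23,41): 18 bp
  [41,56): 15 bp
  [56,70): 14 bp
  [70,75): 5 bp
  [75,93): 18 bp
  [93,120): 27 bp
  [120,137): 17 bp
  [137,144): 7 bp
  [144,150): 6 bp
  [150,159): 9 bp
  [159,166): 7 bp
  [166,174): 8 bp
  [174,191): 17 bp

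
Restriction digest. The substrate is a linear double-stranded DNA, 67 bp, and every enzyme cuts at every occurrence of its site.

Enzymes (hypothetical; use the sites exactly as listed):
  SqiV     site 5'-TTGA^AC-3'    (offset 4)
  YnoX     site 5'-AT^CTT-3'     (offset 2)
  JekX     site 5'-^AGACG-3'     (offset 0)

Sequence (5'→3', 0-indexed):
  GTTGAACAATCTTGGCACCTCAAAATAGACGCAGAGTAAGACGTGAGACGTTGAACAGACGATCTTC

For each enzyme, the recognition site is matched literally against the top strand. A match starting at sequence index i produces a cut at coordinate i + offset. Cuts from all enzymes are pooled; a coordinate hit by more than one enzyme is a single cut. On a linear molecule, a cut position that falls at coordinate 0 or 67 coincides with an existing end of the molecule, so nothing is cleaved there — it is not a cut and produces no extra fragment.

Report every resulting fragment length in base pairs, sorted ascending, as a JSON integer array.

Site scan:
  SqiV (TTGAAC, off=4): starts [1, 50] → cuts [5, 54]
  YnoX (ATCTT, off=2): starts [8, 61] → cuts [10, 63]
  JekX (AGACG, off=0): starts [26, 38, 45, 56] → cuts [26, 38, 45, 56]

All cut coordinates (distinct, sorted): [5, 10, 26, 38, 45, 54, 56, 63]

Fragment lengths:
  [0,5): 5 bp
  [5,10): 5 bp
  [10,26): 16 bp
  [26,38): 12 bp
  [38,45): 7 bp
  [45,54): 9 bp
  [54,56): 2 bp
  [56,63): 7 bp
  [63,67): 4 bp

[2,4,5,5,7,7,9,12,16]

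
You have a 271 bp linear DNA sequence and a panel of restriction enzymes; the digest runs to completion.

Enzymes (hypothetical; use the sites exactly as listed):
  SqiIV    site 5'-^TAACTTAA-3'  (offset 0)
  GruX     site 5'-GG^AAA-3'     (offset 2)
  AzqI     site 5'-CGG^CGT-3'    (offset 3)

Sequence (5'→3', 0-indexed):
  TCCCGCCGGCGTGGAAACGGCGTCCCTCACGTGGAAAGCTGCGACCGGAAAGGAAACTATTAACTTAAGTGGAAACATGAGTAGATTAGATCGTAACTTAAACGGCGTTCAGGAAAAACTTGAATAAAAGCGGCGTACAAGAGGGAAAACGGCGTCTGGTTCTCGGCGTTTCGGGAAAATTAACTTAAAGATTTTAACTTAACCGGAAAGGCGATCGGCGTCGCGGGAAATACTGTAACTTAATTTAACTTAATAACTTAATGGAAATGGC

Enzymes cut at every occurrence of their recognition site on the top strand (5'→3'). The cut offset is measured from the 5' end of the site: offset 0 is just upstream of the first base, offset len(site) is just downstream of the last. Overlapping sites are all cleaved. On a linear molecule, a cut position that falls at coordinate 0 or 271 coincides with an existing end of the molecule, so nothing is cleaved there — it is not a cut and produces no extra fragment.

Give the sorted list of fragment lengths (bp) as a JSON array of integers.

Per-enzyme occurrences:
  SqiIV TAACTTAA/0: at [60, 93, 180, 194, 235, 245, 253] ⇒ [60, 93, 180, 194, 235, 245, 253]
  GruX GGAAA/2: at [12, 32, 46, 51, 70, 111, 143, 173, 204, 225, 262] ⇒ [14, 34, 48, 53, 72, 113, 145, 175, 206, 227, 264]
  AzqI CGGCGT/3: at [6, 17, 102, 130, 149, 163, 215] ⇒ [9, 20, 105, 133, 152, 166, 218]

Pooled cuts: [9, 14, 20, 34, 48, 53, 60, 72, 93, 105, 113, 133, 145, 152, 166, 175, 180, 194, 206, 218, 227, 235, 245, 253, 264]

Fragments:
  [0,9): 9 bp
  [9,14): 5 bp
  [14,20): 6 bp
  [20,34): 14 bp
  [34,48): 14 bp
  [48,53): 5 bp
  [53,60): 7 bp
  [60,72): 12 bp
  [72,93): 21 bp
  [93,105): 12 bp
  [105,113): 8 bp
  [113,133): 20 bp
  [133,145): 12 bp
  [145,152): 7 bp
  [152,166): 14 bp
  [166,175): 9 bp
  [175,180): 5 bp
  [180,194): 14 bp
  [194,206): 12 bp
  [206,218): 12 bp
  [218,227): 9 bp
  [227,235): 8 bp
  [235,245): 10 bp
  [245,253): 8 bp
  [253,264): 11 bp
  [264,271): 7 bp

[5,5,5,6,7,7,7,8,8,8,9,9,9,10,11,12,12,12,12,12,14,14,14,14,20,21]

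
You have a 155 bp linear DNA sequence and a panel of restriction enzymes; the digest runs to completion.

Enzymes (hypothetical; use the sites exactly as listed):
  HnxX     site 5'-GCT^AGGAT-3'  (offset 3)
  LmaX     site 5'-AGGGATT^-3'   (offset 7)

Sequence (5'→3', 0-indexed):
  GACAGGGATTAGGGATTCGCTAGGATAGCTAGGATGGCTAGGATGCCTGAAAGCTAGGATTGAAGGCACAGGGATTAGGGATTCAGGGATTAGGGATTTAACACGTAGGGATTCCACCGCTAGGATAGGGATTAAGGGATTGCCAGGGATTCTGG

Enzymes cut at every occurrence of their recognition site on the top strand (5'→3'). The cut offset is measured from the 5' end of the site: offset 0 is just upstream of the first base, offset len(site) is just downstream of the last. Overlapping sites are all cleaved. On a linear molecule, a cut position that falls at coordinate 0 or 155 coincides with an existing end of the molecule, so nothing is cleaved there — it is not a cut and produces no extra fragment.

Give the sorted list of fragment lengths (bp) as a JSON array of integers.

Per-enzyme occurrences:
  HnxX GCTAGGAT/3: at [18, 27, 36, 52, 118] ⇒ [21, 30, 39, 55, 121]
  LmaX AGGGATT/7: at [3, 10, 69, 76, 84, 91, 106, 126, 134, 144] ⇒ [10, 17, 76, 83, 91, 98, 113, 133, 141, 151]

All cut coordinates (distinct, sorted): [10, 17, 21, 30, 39, 55, 76, 83, 91, 98, 113, 121, 133, 141, 151]

Fragments:
  [0,10): 10 bp
  [10,17): 7 bp
  [17,21): 4 bp
  [21,30): 9 bp
  [30,39): 9 bp
  [39,55): 16 bp
  [55,76): 21 bp
  [76,83): 7 bp
  [83,91): 8 bp
  [91,98): 7 bp
  [98,113): 15 bp
  [113,121): 8 bp
  [121,133): 12 bp
  [133,141): 8 bp
  [141,151): 10 bp
  [151,155): 4 bp

[4,4,7,7,7,8,8,8,9,9,10,10,12,15,16,21]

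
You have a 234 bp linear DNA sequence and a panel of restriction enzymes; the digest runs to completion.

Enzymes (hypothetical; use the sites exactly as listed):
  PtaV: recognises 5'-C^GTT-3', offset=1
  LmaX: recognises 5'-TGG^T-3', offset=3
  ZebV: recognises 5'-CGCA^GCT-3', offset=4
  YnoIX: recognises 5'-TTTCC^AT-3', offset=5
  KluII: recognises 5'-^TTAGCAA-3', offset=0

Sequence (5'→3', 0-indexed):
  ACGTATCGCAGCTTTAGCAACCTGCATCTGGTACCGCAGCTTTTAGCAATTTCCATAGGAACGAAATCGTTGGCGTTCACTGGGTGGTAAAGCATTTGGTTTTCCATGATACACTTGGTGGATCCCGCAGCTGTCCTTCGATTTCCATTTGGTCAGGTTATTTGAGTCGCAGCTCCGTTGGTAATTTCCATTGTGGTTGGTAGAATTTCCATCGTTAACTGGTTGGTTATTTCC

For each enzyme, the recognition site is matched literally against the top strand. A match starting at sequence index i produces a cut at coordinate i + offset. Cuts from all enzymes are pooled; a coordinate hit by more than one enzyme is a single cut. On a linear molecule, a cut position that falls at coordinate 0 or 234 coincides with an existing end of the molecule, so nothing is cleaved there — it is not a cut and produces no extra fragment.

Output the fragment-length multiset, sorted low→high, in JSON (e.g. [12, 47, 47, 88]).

[3,3,4,4,4,5,5,6,6,6,7,7,8,8,9,10,10,11,12,12,13,13,14,17,18,19]

Per-enzyme occurrences:
  PtaV (CGTT, off=1): starts [67, 73, 175, 212] → cuts [68, 74, 176, 213]
  LmaX (TGGT, off=3): starts [28, 84, 96, 115, 149, 178, 193, 197, 219, 223] → cuts [31, 87, 99, 118, 152, 181, 196, 200, 222, 226]
  ZebV (CGCAGCT, off=4): starts [6, 34, 125, 167] → cuts [10, 38, 129, 171]
  YnoIX (TTTCCAT, off=5): starts [49, 100, 141, 184, 205] → cuts [54, 105, 146, 189, 210]
  KluII (TTAGCAA, off=0): starts [13, 42] → cuts [13, 42]

All cut coordinates (distinct, sorted): [10, 13, 31, 38, 42, 54, 68, 74, 87, 99, 105, 118, 129, 146, 152, 171, 176, 181, 189, 196, 200, 210, 213, 222, 226]

Fragment lengths:
  [0,10): 10 bp
  [10,13): 3 bp
  [13,31): 18 bp
  [31,38): 7 bp
  [38,42): 4 bp
  [42,54): 12 bp
  [54,68): 14 bp
  [68,74): 6 bp
  [74,87): 13 bp
  [87,99): 12 bp
  [99,105): 6 bp
  [105,118): 13 bp
  [118,129): 11 bp
  [129,146): 17 bp
  [146,152): 6 bp
  [152,171): 19 bp
  [171,176): 5 bp
  [176,181): 5 bp
  [181,189): 8 bp
  [189,196): 7 bp
  [196,200): 4 bp
  [200,210): 10 bp
  [210,213): 3 bp
  [213,222): 9 bp
  [222,226): 4 bp
  [226,234): 8 bp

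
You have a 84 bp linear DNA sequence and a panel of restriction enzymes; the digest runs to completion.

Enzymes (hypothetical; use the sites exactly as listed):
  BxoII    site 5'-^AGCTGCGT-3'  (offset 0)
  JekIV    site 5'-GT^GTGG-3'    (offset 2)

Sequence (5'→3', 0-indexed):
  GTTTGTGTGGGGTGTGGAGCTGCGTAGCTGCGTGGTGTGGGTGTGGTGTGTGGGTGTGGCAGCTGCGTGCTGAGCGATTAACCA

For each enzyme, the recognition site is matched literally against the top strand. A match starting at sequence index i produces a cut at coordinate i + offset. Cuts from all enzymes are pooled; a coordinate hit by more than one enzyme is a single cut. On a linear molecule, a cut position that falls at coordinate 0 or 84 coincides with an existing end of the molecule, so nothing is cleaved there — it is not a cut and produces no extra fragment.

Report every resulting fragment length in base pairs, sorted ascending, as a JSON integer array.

[4,5,6,6,6,7,7,8,11,24]

Site scan:
  BxoII AGCTGCGT/0: at [17, 25, 60] ⇒ [17, 25, 60]
  JekIV GTGTGG/2: at [4, 11, 34, 40, 47, 53] ⇒ [6, 13, 36, 42, 49, 55]

All cut coordinates (distinct, sorted): [6, 13, 17, 25, 36, 42, 49, 55, 60]

Fragment lengths:
  [0,6): 6 bp
  [6,13): 7 bp
  [13,17): 4 bp
  [17,25): 8 bp
  [25,36): 11 bp
  [36,42): 6 bp
  [42,49): 7 bp
  [49,55): 6 bp
  [55,60): 5 bp
  [60,84): 24 bp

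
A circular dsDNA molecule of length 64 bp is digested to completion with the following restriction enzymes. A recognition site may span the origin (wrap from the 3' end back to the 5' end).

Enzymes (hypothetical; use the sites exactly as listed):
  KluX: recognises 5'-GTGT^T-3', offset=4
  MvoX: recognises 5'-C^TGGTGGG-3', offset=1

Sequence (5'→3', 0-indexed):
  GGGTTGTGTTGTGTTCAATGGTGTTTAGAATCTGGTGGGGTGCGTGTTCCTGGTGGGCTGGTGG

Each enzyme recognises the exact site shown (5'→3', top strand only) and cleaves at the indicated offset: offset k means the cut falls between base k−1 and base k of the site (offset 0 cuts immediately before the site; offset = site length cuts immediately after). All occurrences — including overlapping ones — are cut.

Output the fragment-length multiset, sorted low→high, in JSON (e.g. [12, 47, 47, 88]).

Site scan:
  KluX GTGTT/4: at [5, 10, 20, 43] ⇒ [9, 14, 24, 47]
  MvoX CTGGTGGG/1: at [31, 49, 57] ⇒ [32, 50, 58]

Pooled cuts: [9, 14, 24, 32, 47, 50, 58]

Fragment lengths:
  9→14: 5 bp
  14→24: 10 bp
  24→32: 8 bp
  32→47: 15 bp
  47→50: 3 bp
  50→58: 8 bp
  58→9 (wrap): 64-58+9 = 15 bp

[3,5,8,8,10,15,15]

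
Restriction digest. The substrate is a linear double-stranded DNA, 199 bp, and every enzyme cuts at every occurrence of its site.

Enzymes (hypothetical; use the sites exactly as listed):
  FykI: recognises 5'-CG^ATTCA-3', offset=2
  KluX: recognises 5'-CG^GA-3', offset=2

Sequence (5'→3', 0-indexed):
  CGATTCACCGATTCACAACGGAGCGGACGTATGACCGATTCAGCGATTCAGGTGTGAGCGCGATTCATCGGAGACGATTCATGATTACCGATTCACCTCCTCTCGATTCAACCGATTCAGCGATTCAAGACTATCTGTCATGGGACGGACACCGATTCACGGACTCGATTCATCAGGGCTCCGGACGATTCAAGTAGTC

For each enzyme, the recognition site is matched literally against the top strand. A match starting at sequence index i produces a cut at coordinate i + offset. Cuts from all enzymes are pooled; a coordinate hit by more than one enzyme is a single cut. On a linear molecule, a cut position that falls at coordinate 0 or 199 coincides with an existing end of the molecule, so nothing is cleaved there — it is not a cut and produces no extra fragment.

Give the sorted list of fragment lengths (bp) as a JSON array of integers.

[2,4,5,6,6,7,7,8,8,8,8,9,10,12,12,14,15,16,17,25]

Per-enzyme occurrences:
  FykI (CGATTCA, off=2): starts [0, 8, 35, 43, 60, 74, 88, 103, 112, 120, 152, 165, 185] → cuts [2, 10, 37, 45, 62, 76, 90, 105, 114, 122, 154, 167, 187]
  KluX (CGGA, off=2): starts [18, 23, 68, 145, 159, 181] → cuts [20, 25, 70, 147, 161, 183]

All cut coordinates (distinct, sorted): [2, 10, 20, 25, 37, 45, 62, 70, 76, 90, 105, 114, 122, 147, 154, 161, 167, 183, 187]

Fragments:
  [0,2): 2 bp
  [2,10): 8 bp
  [10,20): 10 bp
  [20,25): 5 bp
  [25,37): 12 bp
  [37,45): 8 bp
  [45,62): 17 bp
  [62,70): 8 bp
  [70,76): 6 bp
  [76,90): 14 bp
  [90,105): 15 bp
  [105,114): 9 bp
  [114,122): 8 bp
  [122,147): 25 bp
  [147,154): 7 bp
  [154,161): 7 bp
  [161,167): 6 bp
  [167,183): 16 bp
  [183,187): 4 bp
  [187,199): 12 bp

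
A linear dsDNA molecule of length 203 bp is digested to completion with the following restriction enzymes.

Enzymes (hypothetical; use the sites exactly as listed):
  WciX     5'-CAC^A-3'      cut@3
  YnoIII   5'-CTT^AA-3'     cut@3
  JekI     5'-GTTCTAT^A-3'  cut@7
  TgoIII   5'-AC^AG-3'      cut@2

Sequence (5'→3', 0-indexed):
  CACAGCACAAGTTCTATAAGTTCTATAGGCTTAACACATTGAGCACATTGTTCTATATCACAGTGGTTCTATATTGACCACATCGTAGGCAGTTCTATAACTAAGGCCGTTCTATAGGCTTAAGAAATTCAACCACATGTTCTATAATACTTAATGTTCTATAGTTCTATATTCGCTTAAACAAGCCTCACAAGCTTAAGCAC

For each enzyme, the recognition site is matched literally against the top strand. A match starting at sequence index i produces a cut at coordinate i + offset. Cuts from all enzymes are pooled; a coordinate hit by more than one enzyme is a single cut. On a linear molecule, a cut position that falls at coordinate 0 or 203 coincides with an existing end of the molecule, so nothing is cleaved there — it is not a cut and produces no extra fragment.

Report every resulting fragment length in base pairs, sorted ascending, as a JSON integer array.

[3,5,5,5,6,6,6,6,7,8,8,9,9,9,9,9,10,10,11,13,15,17,17]

Per-enzyme occurrences:
  WciX (CACA, off=3): starts [0, 5, 34, 43, 58, 78, 133, 188] → cuts [3, 8, 37, 46, 61, 81, 136, 191]
  YnoIII (CTTAA, off=3): starts [29, 118, 149, 175, 194] → cuts [32, 121, 152, 178, 197]
  JekI (GTTCTATA, off=7): starts [10, 19, 49, 65, 91, 108, 138, 155, 163] → cuts [17, 26, 56, 72, 98, 115, 145, 162, 170]
  TgoIII (ACAG, off=2): starts [1, 59] → cuts [3, 61]

All cut coordinates (distinct, sorted): [3, 8, 17, 26, 32, 37, 46, 56, 61, 72, 81, 98, 115, 121, 136, 145, 152, 162, 170, 178, 191, 197]

Fragment lengths:
  [0,3): 3 bp
  [3,8): 5 bp
  [8,17): 9 bp
  [17,26): 9 bp
  [26,32): 6 bp
  [32,37): 5 bp
  [37,46): 9 bp
  [46,56): 10 bp
  [56,61): 5 bp
  [61,72): 11 bp
  [72,81): 9 bp
  [81,98): 17 bp
  [98,115): 17 bp
  [115,121): 6 bp
  [121,136): 15 bp
  [136,145): 9 bp
  [145,152): 7 bp
  [152,162): 10 bp
  [162,170): 8 bp
  [170,178): 8 bp
  [178,191): 13 bp
  [191,197): 6 bp
  [197,203): 6 bp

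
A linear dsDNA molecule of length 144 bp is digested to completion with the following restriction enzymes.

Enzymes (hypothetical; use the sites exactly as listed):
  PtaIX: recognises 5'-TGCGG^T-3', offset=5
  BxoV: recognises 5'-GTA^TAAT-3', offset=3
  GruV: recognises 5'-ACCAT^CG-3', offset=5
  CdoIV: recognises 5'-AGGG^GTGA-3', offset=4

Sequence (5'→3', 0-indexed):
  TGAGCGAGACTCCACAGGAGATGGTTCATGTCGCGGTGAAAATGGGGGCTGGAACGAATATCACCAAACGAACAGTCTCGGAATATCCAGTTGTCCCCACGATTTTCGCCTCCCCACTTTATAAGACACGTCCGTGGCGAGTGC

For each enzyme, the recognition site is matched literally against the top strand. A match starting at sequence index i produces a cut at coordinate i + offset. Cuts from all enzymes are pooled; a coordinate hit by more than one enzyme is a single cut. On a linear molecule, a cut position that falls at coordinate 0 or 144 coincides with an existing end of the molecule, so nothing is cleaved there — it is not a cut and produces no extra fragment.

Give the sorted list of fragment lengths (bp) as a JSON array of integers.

[144]

Site scan:
  PtaIX (TGCGGT, off=5): no sites
  BxoV (GTATAAT, off=3): no sites
  GruV (ACCATCG, off=5): no sites
  CdoIV (AGGGGTGA, off=4): no sites

Pooled cuts: ∅

Fragment lengths:
  no cuts → one linear fragment of 144 bp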